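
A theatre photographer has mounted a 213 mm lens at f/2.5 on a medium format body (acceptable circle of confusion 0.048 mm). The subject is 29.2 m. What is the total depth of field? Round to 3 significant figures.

4.50 m

Hyperfocal distance H = f²/(N·c) + f = 213²/(2.5 × 0.048) + 213 = 45369/0.12 + 213 ≈ 378288.0 mm ≈ 378.3 m.
Near limit Dn = s·(H − f)/(H + s − 2f) = 29200 × (378288.0 − 213) / (378288.0 + 29200 − 2 × 213) = 29200 × 378075.0 / 407062.0 ≈ 27120.7 mm.
Far limit Df = s·(H − f)/(H − s) = 29200 × (378288.0 − 213) / (378288.0 − 29200) = 29200 × 378075.0 / 349088.0 ≈ 31624.7 mm.
Depth of field = Df − Dn = 31624.7 − 27120.7 ≈ 4504.0 mm ≈ 4.50 m.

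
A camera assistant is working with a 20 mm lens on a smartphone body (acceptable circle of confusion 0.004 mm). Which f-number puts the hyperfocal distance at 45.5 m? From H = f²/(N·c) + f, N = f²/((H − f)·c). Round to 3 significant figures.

f/2.20

Rearrange H = f²/(N·c) + f for N: N = f² / ((H − f)·c).
N = 20² / ((45500 − 20) × 0.004) = 400 / 181.9 ≈ 2.20.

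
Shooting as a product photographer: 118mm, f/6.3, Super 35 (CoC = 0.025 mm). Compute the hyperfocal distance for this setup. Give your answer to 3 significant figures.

88.5 m

Hyperfocal distance H = f²/(N·c) + f = 118²/(6.3 × 0.025) + 118 = 13924/0.1575 + 118 ≈ 88524.3 mm ≈ 88.5 m.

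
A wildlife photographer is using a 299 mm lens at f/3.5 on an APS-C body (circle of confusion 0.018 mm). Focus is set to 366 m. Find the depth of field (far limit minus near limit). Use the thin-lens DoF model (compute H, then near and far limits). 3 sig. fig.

Hyperfocal distance H = f²/(N·c) + f = 299²/(3.5 × 0.018) + 299 = 89401/0.063 + 299 ≈ 1419362.5 mm ≈ 1419 m.
Near limit Dn = s·(H − f)/(H + s − 2f) = 366000 × (1419362.5 − 299) / (1419362.5 + 366000 − 2 × 299) = 366000 × 1419063.5 / 1784764.5 ≈ 291006 mm.
Far limit Df = s·(H − f)/(H − s) = 366000 × (1419362.5 − 299) / (1419362.5 − 366000) = 366000 × 1419063.5 / 1053362.5 ≈ 493066 mm.
Depth of field = Df − Dn = 493066 − 291006 ≈ 202060 mm ≈ 202 m.

202 m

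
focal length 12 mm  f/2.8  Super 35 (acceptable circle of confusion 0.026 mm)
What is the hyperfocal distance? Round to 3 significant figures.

Hyperfocal distance H = f²/(N·c) + f = 12²/(2.8 × 0.026) + 12 = 144/0.0728 + 12 ≈ 1990.0 mm ≈ 1.99 m.

1.99 m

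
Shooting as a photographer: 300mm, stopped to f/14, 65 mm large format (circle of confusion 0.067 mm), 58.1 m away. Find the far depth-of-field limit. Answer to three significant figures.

Hyperfocal distance H = f²/(N·c) + f = 300²/(14 × 0.067) + 300 = 90000/0.938 + 300 ≈ 96248.8 mm ≈ 96.25 m.
Far limit Df = s·(H − f)/(H − s) = 58100 × (96248.8 − 300) / (96248.8 − 58100) = 58100 × 95948.8 / 38148.8 ≈ 146128 mm ≈ 146 m.

146 m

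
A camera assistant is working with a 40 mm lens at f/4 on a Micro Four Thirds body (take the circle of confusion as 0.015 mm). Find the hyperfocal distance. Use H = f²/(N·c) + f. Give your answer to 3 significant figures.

Hyperfocal distance H = f²/(N·c) + f = 40²/(4 × 0.015) + 40 = 1600/0.06 + 40 ≈ 26706.7 mm ≈ 26.7 m.

26.7 m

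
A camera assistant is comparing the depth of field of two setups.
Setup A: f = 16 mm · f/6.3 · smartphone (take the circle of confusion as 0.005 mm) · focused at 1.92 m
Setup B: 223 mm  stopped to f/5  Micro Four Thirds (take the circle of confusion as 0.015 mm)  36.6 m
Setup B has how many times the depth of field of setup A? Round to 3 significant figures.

Setup A: H = 16²/(6.3×0.005) + 16 ≈ 8143.0 mm; DoF = Df − Dn = 2507.45 − 1555.56 ≈ 951.89 mm.
Setup B: H = 223²/(5×0.015) + 223 ≈ 663276.3 mm; DoF = Df − Dn = 38724.5 − 34696.5 ≈ 4028.0 mm.
Ratio = 4028.0 / 951.89 ≈ 4.23.

4.23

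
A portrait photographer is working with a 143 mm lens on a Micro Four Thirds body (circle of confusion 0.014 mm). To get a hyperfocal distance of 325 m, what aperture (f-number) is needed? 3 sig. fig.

f/4.50

Rearrange H = f²/(N·c) + f for N: N = f² / ((H − f)·c).
N = 143² / ((325000 − 143) × 0.014) = 20449 / 4548 ≈ 4.50.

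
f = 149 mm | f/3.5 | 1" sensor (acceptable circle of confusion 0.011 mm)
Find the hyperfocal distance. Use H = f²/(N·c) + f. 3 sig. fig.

577 m

Hyperfocal distance H = f²/(N·c) + f = 149²/(3.5 × 0.011) + 149 = 22201/0.0385 + 149 ≈ 576798.4 mm ≈ 577 m.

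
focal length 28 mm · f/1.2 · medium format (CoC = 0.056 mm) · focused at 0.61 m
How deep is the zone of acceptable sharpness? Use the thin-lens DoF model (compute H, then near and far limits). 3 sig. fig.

Hyperfocal distance H = f²/(N·c) + f = 28²/(1.2 × 0.056) + 28 = 784/0.0672 + 28 ≈ 11694.7 mm ≈ 11.69 m.
Near limit Dn = s·(H − f)/(H + s − 2f) = 610 × (11694.7 − 28) / (11694.7 + 610 − 2 × 28) = 610 × 11666.7 / 12248.7 ≈ 581.016 mm.
Far limit Df = s·(H − f)/(H − s) = 610 × (11694.7 − 28) / (11694.7 − 610) = 610 × 11666.7 / 11084.7 ≈ 642.028 mm.
Depth of field = Df − Dn = 642.028 − 581.016 ≈ 61.012 mm.

61.0 mm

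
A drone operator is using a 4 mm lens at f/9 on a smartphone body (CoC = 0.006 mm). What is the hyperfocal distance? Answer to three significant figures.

Hyperfocal distance H = f²/(N·c) + f = 4²/(9 × 0.006) + 4 = 16/0.054 + 4 ≈ 300.3 mm ≈ 0.300 m.

300 mm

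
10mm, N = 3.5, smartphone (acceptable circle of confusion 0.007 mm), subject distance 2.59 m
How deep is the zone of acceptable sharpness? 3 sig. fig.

Hyperfocal distance H = f²/(N·c) + f = 10²/(3.5 × 0.007) + 10 = 100/0.0245 + 10 ≈ 4091.6 mm ≈ 4.092 m.
Near limit Dn = s·(H − f)/(H + s − 2f) = 2590 × (4091.6 − 10) / (4091.6 + 2590 − 2 × 10) = 2590 × 4081.6 / 6661.6 ≈ 1586.9 mm.
Far limit Df = s·(H − f)/(H − s) = 2590 × (4091.6 − 10) / (4091.6 − 2590) = 2590 × 4081.6 / 1501.6 ≈ 7040.0 mm.
Depth of field = Df − Dn = 7040.0 − 1586.9 ≈ 5453.1 mm ≈ 5.45 m.

5.45 m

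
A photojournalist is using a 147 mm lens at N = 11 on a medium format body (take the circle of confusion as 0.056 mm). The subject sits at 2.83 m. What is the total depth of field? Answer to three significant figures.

435 mm

Hyperfocal distance H = f²/(N·c) + f = 147²/(11 × 0.056) + 147 = 21609/0.616 + 147 ≈ 35226.5 mm ≈ 35.23 m.
Near limit Dn = s·(H − f)/(H + s − 2f) = 2830 × (35226.5 − 147) / (35226.5 + 2830 − 2 × 147) = 2830 × 35079.5 / 37762.5 ≈ 2628.93 mm.
Far limit Df = s·(H − f)/(H − s) = 2830 × (35226.5 − 147) / (35226.5 − 2830) = 2830 × 35079.5 / 32396.5 ≈ 3064.37 mm.
Depth of field = Df − Dn = 3064.37 − 2628.93 ≈ 435.44 mm.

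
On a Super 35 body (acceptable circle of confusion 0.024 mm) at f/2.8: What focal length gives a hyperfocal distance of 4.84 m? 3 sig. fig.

18.0 mm

From H = f²/(N·c) + f, with f ≪ H: f ≈ √(H·N·c) = √(4840 × 2.8 × 0.024) = √325.25 ≈ 18.03 mm.
The +f correction barely moves this — solving exactly, f² + N·c·f − N·c·H = 0 ⇒ f = (−N·c + √((N·c)² + 4·N·c·H))/2 = (−0.0672 + √1301.0)/2 ≈ 18.001 mm, so f ≈ 18.0 mm.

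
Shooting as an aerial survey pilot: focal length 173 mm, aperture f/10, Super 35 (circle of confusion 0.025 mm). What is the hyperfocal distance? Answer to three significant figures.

Hyperfocal distance H = f²/(N·c) + f = 173²/(10 × 0.025) + 173 = 29929/0.25 + 173 ≈ 119889.0 mm ≈ 120 m.

120 m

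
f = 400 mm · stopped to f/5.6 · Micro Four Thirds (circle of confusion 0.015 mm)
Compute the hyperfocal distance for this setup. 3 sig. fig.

Hyperfocal distance H = f²/(N·c) + f = 400²/(5.6 × 0.015) + 400 = 160000/0.084 + 400 ≈ 1905161.9 mm ≈ 1910 m.

1910 m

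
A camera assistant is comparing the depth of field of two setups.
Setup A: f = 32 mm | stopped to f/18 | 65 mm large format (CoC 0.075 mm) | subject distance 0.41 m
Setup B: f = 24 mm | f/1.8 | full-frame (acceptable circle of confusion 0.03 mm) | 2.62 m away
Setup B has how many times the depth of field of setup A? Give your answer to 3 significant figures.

2.49

Setup A: H = 32²/(18×0.075) + 32 ≈ 790.5 mm; DoF = Df − Dn = 817.29 − 273.64 ≈ 543.65 mm.
Setup B: H = 24²/(1.8×0.03) + 24 ≈ 10690.7 mm; DoF = Df − Dn = 3462.7 − 2107.2 ≈ 1355.5 mm.
Ratio = 1355.5 / 543.65 ≈ 2.49.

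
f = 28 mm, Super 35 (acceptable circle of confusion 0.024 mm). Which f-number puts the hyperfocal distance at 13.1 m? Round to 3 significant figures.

f/2.50

Rearrange H = f²/(N·c) + f for N: N = f² / ((H − f)·c).
N = 28² / ((13100 − 28) × 0.024) = 784 / 313.7 ≈ 2.50.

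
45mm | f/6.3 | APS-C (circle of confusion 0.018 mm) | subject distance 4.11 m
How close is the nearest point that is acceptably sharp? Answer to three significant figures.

Hyperfocal distance H = f²/(N·c) + f = 45²/(6.3 × 0.018) + 45 = 2025/0.1134 + 45 ≈ 17902.1 mm ≈ 17.90 m.
Near limit Dn = s·(H − f)/(H + s − 2f) = 4110 × (17902.1 − 45) / (17902.1 + 4110 − 2 × 45) = 4110 × 17857.1 / 21922.1 ≈ 3347.9 mm ≈ 3.35 m.

3.35 m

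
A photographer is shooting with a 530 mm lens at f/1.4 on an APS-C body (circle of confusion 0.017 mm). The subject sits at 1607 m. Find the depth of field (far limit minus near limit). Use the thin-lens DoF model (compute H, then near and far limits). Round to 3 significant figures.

Hyperfocal distance H = f²/(N·c) + f = 530²/(1.4 × 0.017) + 530 = 280900/0.0238 + 530 ≈ 11803051.0 mm ≈ 11803 m.
Near limit Dn = s·(H − f)/(H + s − 2f) = 1607000 × (11803051.0 − 530) / (11803051.0 + 1607000 − 2 × 530) = 1607000 × 11802521.0 / 13408991.0 ≈ 1414473 mm.
Far limit Df = s·(H − f)/(H − s) = 1607000 × (11803051.0 − 530) / (11803051.0 − 1607000) = 1607000 × 11802521.0 / 10196051.0 ≈ 1860196 mm.
Depth of field = Df − Dn = 1860196 − 1414473 ≈ 445723 mm ≈ 446 m.

446 m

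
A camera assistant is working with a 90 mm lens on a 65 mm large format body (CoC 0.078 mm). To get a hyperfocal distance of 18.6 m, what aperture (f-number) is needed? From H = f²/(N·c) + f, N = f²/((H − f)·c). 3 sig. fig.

f/5.61

Rearrange H = f²/(N·c) + f for N: N = f² / ((H − f)·c).
N = 90² / ((18600 − 90) × 0.078) = 8100 / 1444 ≈ 5.61.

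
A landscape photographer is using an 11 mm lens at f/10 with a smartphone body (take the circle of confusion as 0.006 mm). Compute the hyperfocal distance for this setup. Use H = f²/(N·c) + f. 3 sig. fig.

2.03 m

Hyperfocal distance H = f²/(N·c) + f = 11²/(10 × 0.006) + 11 = 121/0.06 + 11 ≈ 2027.7 mm ≈ 2.03 m.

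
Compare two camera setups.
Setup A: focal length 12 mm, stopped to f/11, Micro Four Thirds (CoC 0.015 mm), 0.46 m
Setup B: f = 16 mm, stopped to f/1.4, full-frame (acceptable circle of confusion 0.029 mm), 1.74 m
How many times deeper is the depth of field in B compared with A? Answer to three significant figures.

Setup A: H = 12²/(11×0.015) + 12 ≈ 884.7 mm; DoF = Df − Dn = 945.21 − 303.96 ≈ 641.25 mm.
Setup B: H = 16²/(1.4×0.029) + 16 ≈ 6321.4 mm; DoF = Df − Dn = 2394.8 − 1366.4 ≈ 1028.4 mm.
Ratio = 1028.4 / 641.25 ≈ 1.60.

1.60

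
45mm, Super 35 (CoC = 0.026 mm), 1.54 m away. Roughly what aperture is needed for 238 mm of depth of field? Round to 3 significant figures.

Write h = H − f = f²/(N·c). The thin-lens limits are Dn = s·h/(h + (s−f)) and Df = s·h/(h − (s−f)), so DoF = Df − Dn = 2·s·(s−f)·h / (h² − (s−f)²).
That is a quadratic in h: DoF·h² − 2·s·(s−f)·h − DoF·(s−f)² = 0 ⇒ h = (s−f)·(s + √(s² + DoF²)) / DoF = 1495 × (1540 + √(1540² + 238²)) / 238 = 1495 × (1540 + 1558.28) / 238 ≈ 19462 mm.
Then N = f²/(c·h) = 45² / (0.026 × 19462) = 2025 / 506.01 ≈ 4.

f/4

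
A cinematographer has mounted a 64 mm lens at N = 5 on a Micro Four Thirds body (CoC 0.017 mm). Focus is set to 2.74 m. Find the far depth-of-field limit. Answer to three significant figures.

Hyperfocal distance H = f²/(N·c) + f = 64²/(5 × 0.017) + 64 = 4096/0.085 + 64 ≈ 48252.2 mm ≈ 48.25 m.
Far limit Df = s·(H − f)/(H − s) = 2740 × (48252.2 − 64) / (48252.2 − 2740) = 2740 × 48188.2 / 45512.2 ≈ 2901.1 mm ≈ 2.90 m.

2.90 m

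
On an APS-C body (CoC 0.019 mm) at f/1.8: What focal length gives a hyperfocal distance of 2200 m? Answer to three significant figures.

From H = f²/(N·c) + f, with f ≪ H: f ≈ √(H·N·c) = √(2200000 × 1.8 × 0.019) = √75240 ≈ 274.3 mm.
The +f correction barely moves this — solving exactly, f² + N·c·f − N·c·H = 0 ⇒ f = (−N·c + √((N·c)² + 4·N·c·H))/2 = (−0.0342 + √300960)/2 ≈ 274.28 mm, so f ≈ 274 mm.

274 mm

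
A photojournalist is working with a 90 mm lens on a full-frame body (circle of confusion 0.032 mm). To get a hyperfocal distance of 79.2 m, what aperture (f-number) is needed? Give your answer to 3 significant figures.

Rearrange H = f²/(N·c) + f for N: N = f² / ((H − f)·c).
N = 90² / ((79200 − 90) × 0.032) = 8100 / 2532 ≈ 3.20.

f/3.20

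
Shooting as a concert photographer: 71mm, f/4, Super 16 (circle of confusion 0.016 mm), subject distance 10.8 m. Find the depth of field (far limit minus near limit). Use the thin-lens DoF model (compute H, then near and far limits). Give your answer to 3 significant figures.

3.00 m

Hyperfocal distance H = f²/(N·c) + f = 71²/(4 × 0.016) + 71 = 5041/0.064 + 71 ≈ 78836.6 mm ≈ 78.84 m.
Near limit Dn = s·(H − f)/(H + s − 2f) = 10800 × (78836.6 − 71) / (78836.6 + 10800 − 2 × 71) = 10800 × 78765.6 / 89494.6 ≈ 9505.2 mm.
Far limit Df = s·(H − f)/(H − s) = 10800 × (78836.6 − 71) / (78836.6 − 10800) = 10800 × 78765.6 / 68036.6 ≈ 12503.1 mm.
Depth of field = Df − Dn = 12503.1 − 9505.2 ≈ 2997.9 mm ≈ 3.00 m.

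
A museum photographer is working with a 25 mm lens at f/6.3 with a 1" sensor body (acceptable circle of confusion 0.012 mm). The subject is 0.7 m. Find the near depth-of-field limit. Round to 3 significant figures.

0.647 m

Hyperfocal distance H = f²/(N·c) + f = 25²/(6.3 × 0.012) + 25 = 625/0.0756 + 25 ≈ 8292.2 mm ≈ 8.292 m.
Near limit Dn = s·(H − f)/(H + s − 2f) = 700 × (8292.2 − 25) / (8292.2 + 700 − 2 × 25) = 700 × 8267.2 / 8942.2 ≈ 647.16 mm ≈ 0.647 m.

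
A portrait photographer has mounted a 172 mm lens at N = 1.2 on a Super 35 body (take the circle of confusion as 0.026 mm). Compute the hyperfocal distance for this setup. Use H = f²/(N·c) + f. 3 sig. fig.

948 m

Hyperfocal distance H = f²/(N·c) + f = 172²/(1.2 × 0.026) + 172 = 29584/0.0312 + 172 ≈ 948377.1 mm ≈ 948 m.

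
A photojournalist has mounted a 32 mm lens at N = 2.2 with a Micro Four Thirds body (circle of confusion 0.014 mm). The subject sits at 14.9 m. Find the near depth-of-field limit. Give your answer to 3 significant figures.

Hyperfocal distance H = f²/(N·c) + f = 32²/(2.2 × 0.014) + 32 = 1024/0.0308 + 32 ≈ 33278.8 mm ≈ 33.28 m.
Near limit Dn = s·(H − f)/(H + s − 2f) = 14900 × (33278.8 − 32) / (33278.8 + 14900 − 2 × 32) = 14900 × 33246.8 / 48114.8 ≈ 10296 mm ≈ 10.3 m.

10.3 m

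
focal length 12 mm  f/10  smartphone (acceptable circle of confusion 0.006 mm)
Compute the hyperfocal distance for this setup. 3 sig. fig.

2.41 m

Hyperfocal distance H = f²/(N·c) + f = 12²/(10 × 0.006) + 12 = 144/0.06 + 12 ≈ 2412.0 mm ≈ 2.41 m.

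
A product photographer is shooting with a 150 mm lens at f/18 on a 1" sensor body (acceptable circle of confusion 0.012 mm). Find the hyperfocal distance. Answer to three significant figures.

104 m

Hyperfocal distance H = f²/(N·c) + f = 150²/(18 × 0.012) + 150 = 22500/0.216 + 150 ≈ 104316.7 mm ≈ 104 m.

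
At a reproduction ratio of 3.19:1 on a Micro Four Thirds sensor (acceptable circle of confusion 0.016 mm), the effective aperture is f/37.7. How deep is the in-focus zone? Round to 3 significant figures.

0.119 mm

At magnification m, DoF ≈ 2·N_eff·c/m² = 2 × 37.7 × 0.016 / 3.19² = 1.206 / 10.18 ≈ 0.119 mm.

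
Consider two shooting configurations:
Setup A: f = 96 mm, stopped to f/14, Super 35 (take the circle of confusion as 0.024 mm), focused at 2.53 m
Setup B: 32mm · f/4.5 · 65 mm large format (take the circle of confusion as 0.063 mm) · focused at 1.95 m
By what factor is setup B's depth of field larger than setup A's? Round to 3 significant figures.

6.37

Setup A: H = 96²/(14×0.024) + 96 ≈ 27524.6 mm; DoF = Df − Dn = 2776.37 − 2323.79 ≈ 452.58 mm.
Setup B: H = 32²/(4.5×0.063) + 32 ≈ 3644.0 mm; DoF = Df − Dn = 4157.9 − 1273.7 ≈ 2884.2 mm.
Ratio = 2884.2 / 452.58 ≈ 6.37.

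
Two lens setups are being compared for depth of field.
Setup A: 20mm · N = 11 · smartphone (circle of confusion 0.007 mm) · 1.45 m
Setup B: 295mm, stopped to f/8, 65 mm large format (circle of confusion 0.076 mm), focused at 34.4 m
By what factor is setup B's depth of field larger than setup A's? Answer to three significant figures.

20.1

Setup A: H = 20²/(11×0.007) + 20 ≈ 5214.8 mm; DoF = Df − Dn = 2000.76 − 1137.01 ≈ 863.75 mm.
Setup B: H = 295²/(8×0.076) + 295 ≈ 143428.2 mm; DoF = Df − Dn = 45161 − 27781 ≈ 17380 mm.
Ratio = 17380 / 863.75 ≈ 20.1.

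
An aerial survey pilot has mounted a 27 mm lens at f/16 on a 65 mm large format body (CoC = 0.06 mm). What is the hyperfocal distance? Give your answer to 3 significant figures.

0.786 m

Hyperfocal distance H = f²/(N·c) + f = 27²/(16 × 0.06) + 27 = 729/0.96 + 27 ≈ 786.4 mm ≈ 0.786 m.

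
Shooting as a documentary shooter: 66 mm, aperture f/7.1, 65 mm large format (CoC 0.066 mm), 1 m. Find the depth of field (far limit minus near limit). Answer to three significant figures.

203 mm

Hyperfocal distance H = f²/(N·c) + f = 66²/(7.1 × 0.066) + 66 = 4356/0.4686 + 66 ≈ 9361.8 mm ≈ 9.362 m.
Near limit Dn = s·(H − f)/(H + s − 2f) = 1000 × (9361.8 − 66) / (9361.8 + 1000 − 2 × 66) = 1000 × 9295.8 / 10229.8 ≈ 908.70 mm.
Far limit Df = s·(H − f)/(H − s) = 1000 × (9361.8 − 66) / (9361.8 − 1000) = 1000 × 9295.8 / 8361.8 ≈ 1111.70 mm.
Depth of field = Df − Dn = 1111.70 − 908.70 ≈ 203.00 mm.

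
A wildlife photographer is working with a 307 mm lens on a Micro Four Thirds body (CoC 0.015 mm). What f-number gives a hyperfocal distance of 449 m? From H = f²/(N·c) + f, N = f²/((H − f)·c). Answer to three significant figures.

Rearrange H = f²/(N·c) + f for N: N = f² / ((H − f)·c).
N = 307² / ((449000 − 307) × 0.015) = 94249 / 6730 ≈ 14.

f/14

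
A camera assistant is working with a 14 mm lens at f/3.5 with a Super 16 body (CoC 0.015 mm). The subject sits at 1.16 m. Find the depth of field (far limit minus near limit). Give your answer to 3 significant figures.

0.786 m

Hyperfocal distance H = f²/(N·c) + f = 14²/(3.5 × 0.015) + 14 = 196/0.0525 + 14 ≈ 3747.3 mm ≈ 3.747 m.
Near limit Dn = s·(H − f)/(H + s − 2f) = 1160 × (3747.3 − 14) / (3747.3 + 1160 − 2 × 14) = 1160 × 3733.3 / 4879.3 ≈ 887.55 mm.
Far limit Df = s·(H − f)/(H − s) = 1160 × (3747.3 − 14) / (3747.3 − 1160) = 1160 × 3733.3 / 2587.3 ≈ 1673.80 mm.
Depth of field = Df − Dn = 1673.80 − 887.55 ≈ 786.25 mm ≈ 0.786 m.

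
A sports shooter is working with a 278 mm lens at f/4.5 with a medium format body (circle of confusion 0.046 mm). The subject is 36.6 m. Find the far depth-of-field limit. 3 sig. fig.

40.5 m

Hyperfocal distance H = f²/(N·c) + f = 278²/(4.5 × 0.046) + 278 = 77284/0.207 + 278 ≈ 373630.7 mm ≈ 373.6 m.
Far limit Df = s·(H − f)/(H − s) = 36600 × (373630.7 − 278) / (373630.7 − 36600) = 36600 × 373352.7 / 337030.7 ≈ 40544 mm ≈ 40.5 m.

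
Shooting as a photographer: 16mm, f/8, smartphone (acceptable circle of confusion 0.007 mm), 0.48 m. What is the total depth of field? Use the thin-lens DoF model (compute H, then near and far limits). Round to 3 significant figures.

98.5 mm

Hyperfocal distance H = f²/(N·c) + f = 16²/(8 × 0.007) + 16 = 256/0.056 + 16 ≈ 4587.4 mm ≈ 4.587 m.
Near limit Dn = s·(H − f)/(H + s − 2f) = 480 × (4587.4 − 16) / (4587.4 + 480 − 2 × 16) = 480 × 4571.4 / 5035.4 ≈ 435.769 mm.
Far limit Df = s·(H − f)/(H − s) = 480 × (4587.4 − 16) / (4587.4 − 480) = 480 × 4571.4 / 4107.4 ≈ 534.224 mm.
Depth of field = Df − Dn = 534.224 − 435.769 ≈ 98.455 mm.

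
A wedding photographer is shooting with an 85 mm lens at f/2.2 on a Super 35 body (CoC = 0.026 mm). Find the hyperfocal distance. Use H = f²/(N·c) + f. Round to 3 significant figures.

Hyperfocal distance H = f²/(N·c) + f = 85²/(2.2 × 0.026) + 85 = 7225/0.0572 + 85 ≈ 126396.2 mm ≈ 126 m.

126 m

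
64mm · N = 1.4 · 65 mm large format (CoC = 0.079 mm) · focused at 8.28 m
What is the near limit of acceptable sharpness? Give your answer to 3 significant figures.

6.78 m

Hyperfocal distance H = f²/(N·c) + f = 64²/(1.4 × 0.079) + 64 = 4096/0.1106 + 64 ≈ 37098.4 mm ≈ 37.10 m.
Near limit Dn = s·(H − f)/(H + s − 2f) = 8280 × (37098.4 − 64) / (37098.4 + 8280 − 2 × 64) = 8280 × 37034.4 / 45250.4 ≈ 6776.6 mm ≈ 6.78 m.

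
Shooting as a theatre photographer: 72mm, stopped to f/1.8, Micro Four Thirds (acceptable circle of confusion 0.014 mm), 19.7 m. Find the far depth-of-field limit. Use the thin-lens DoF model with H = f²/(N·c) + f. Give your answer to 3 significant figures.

Hyperfocal distance H = f²/(N·c) + f = 72²/(1.8 × 0.014) + 72 = 5184/0.0252 + 72 ≈ 205786.3 mm ≈ 205.8 m.
Far limit Df = s·(H − f)/(H − s) = 19700 × (205786.3 − 72) / (205786.3 − 19700) = 19700 × 205714.3 / 186086.3 ≈ 21778 mm ≈ 21.8 m.

21.8 m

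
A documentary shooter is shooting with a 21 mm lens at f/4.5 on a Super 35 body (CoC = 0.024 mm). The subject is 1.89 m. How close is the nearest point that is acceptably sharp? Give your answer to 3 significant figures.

Hyperfocal distance H = f²/(N·c) + f = 21²/(4.5 × 0.024) + 21 = 441/0.108 + 21 ≈ 4104.3 mm ≈ 4.104 m.
Near limit Dn = s·(H − f)/(H + s − 2f) = 1890 × (4104.3 − 21) / (4104.3 + 1890 − 2 × 21) = 1890 × 4083.3 / 5952.3 ≈ 1296.6 mm ≈ 1.30 m.

1.30 m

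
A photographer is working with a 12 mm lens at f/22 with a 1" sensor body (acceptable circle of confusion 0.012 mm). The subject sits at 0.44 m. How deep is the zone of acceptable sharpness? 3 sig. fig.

1.80 m

Hyperfocal distance H = f²/(N·c) + f = 12²/(22 × 0.012) + 12 = 144/0.264 + 12 ≈ 557.5 mm ≈ 0.557 m.
Near limit Dn = s·(H − f)/(H + s − 2f) = 440 × (557.5 − 12) / (557.5 + 440 − 2 × 12) = 440 × 545.5 / 973.5 ≈ 246.5 mm.
Far limit Df = s·(H − f)/(H − s) = 440 × (557.5 − 12) / (557.5 − 440) = 440 × 545.5 / 117.5 ≈ 2043.3 mm.
Depth of field = Df − Dn = 2043.3 − 246.5 ≈ 1796.8 mm ≈ 1.80 m.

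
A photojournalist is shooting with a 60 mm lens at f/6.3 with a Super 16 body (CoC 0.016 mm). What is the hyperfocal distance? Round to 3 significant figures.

35.8 m

Hyperfocal distance H = f²/(N·c) + f = 60²/(6.3 × 0.016) + 60 = 3600/0.1008 + 60 ≈ 35774.3 mm ≈ 35.8 m.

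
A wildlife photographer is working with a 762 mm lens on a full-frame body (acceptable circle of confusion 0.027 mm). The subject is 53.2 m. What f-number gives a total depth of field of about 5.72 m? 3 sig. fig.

Write h = H − f = f²/(N·c). The thin-lens limits are Dn = s·h/(h + (s−f)) and Df = s·h/(h − (s−f)), so DoF = Df − Dn = 2·s·(s−f)·h / (h² − (s−f)²).
That is a quadratic in h: DoF·h² − 2·s·(s−f)·h − DoF·(s−f)² = 0 ⇒ h = (s−f)·(s + √(s² + DoF²)) / DoF = 52438 × (53200 + √(53200² + 5720²)) / 5720 = 52438 × (53200 + 53506.6) / 5720 ≈ 978231 mm.
Then N = f²/(c·h) = 762² / (0.027 × 978231) = 580644 / 26412 ≈ 22.

f/22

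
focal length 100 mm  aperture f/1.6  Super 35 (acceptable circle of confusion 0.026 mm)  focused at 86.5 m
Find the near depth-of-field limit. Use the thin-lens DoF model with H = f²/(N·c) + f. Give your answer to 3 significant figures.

63.6 m

Hyperfocal distance H = f²/(N·c) + f = 100²/(1.6 × 0.026) + 100 = 10000/0.0416 + 100 ≈ 240484.6 mm ≈ 240.5 m.
Near limit Dn = s·(H − f)/(H + s − 2f) = 86500 × (240484.6 − 100) / (240484.6 + 86500 − 2 × 100) = 86500 × 240384.6 / 326784.6 ≈ 63630 mm ≈ 63.6 m.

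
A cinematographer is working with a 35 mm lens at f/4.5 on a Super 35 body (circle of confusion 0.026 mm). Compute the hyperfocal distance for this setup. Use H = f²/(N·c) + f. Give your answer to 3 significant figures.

Hyperfocal distance H = f²/(N·c) + f = 35²/(4.5 × 0.026) + 35 = 1225/0.117 + 35 ≈ 10505.1 mm ≈ 10.5 m.

10.5 m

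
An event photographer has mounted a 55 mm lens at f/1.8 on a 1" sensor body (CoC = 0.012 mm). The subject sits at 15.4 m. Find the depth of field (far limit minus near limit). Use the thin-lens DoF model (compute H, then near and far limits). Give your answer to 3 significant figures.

Hyperfocal distance H = f²/(N·c) + f = 55²/(1.8 × 0.012) + 55 = 3025/0.0216 + 55 ≈ 140101.3 mm ≈ 140.1 m.
Near limit Dn = s·(H − f)/(H + s − 2f) = 15400 × (140101.3 − 55) / (140101.3 + 15400 − 2 × 55) = 15400 × 140046.3 / 155391.3 ≈ 13879.2 mm.
Far limit Df = s·(H − f)/(H − s) = 15400 × (140101.3 − 55) / (140101.3 − 15400) = 15400 × 140046.3 / 124701.3 ≈ 17295.0 mm.
Depth of field = Df − Dn = 17295.0 − 13879.2 ≈ 3415.8 mm ≈ 3.42 m.

3.42 m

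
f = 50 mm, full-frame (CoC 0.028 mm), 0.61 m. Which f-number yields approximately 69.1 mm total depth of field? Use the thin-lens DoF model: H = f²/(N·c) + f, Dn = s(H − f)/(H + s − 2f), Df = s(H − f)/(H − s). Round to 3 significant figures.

f/9

Write h = H − f = f²/(N·c). The thin-lens limits are Dn = s·h/(h + (s−f)) and Df = s·h/(h − (s−f)), so DoF = Df − Dn = 2·s·(s−f)·h / (h² − (s−f)²).
That is a quadratic in h: DoF·h² − 2·s·(s−f)·h − DoF·(s−f)² = 0 ⇒ h = (s−f)·(s + √(s² + DoF²)) / DoF = 560 × (610 + √(610² + 69.1²)) / 69.1 = 560 × (610 + 613.901) / 69.1 ≈ 9918.7 mm.
Then N = f²/(c·h) = 50² / (0.028 × 9918.7) = 2500 / 277.72 ≈ 9.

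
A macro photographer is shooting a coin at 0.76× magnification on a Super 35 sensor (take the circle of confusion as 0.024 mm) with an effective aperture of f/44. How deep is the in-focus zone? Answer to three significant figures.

At magnification m, DoF ≈ 2·N_eff·c/m² = 2 × 44 × 0.024 / 0.76² = 2.112 / 0.5776 ≈ 3.66 mm.

3.66 mm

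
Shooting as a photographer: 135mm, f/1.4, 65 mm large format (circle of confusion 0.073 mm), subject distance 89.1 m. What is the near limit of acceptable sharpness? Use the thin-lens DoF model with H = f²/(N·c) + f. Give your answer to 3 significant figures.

59.4 m

Hyperfocal distance H = f²/(N·c) + f = 135²/(1.4 × 0.073) + 135 = 18225/0.1022 + 135 ≈ 178461.8 mm ≈ 178.5 m.
Near limit Dn = s·(H − f)/(H + s − 2f) = 89100 × (178461.8 − 135) / (178461.8 + 89100 − 2 × 135) = 89100 × 178326.8 / 267291.8 ≈ 59444 mm ≈ 59.4 m.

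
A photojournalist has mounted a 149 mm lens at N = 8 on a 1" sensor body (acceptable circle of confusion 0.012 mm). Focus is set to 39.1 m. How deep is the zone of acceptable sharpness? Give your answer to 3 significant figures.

13.6 m

Hyperfocal distance H = f²/(N·c) + f = 149²/(8 × 0.012) + 149 = 22201/0.096 + 149 ≈ 231409.4 mm ≈ 231.4 m.
Near limit Dn = s·(H − f)/(H + s − 2f) = 39100 × (231409.4 − 149) / (231409.4 + 39100 − 2 × 149) = 39100 × 231260.4 / 270211.4 ≈ 33464 mm.
Far limit Df = s·(H − f)/(H − s) = 39100 × (231409.4 − 149) / (231409.4 − 39100) = 39100 × 231260.4 / 192309.4 ≈ 47019 mm.
Depth of field = Df − Dn = 47019 − 33464 ≈ 13555 mm ≈ 13.6 m.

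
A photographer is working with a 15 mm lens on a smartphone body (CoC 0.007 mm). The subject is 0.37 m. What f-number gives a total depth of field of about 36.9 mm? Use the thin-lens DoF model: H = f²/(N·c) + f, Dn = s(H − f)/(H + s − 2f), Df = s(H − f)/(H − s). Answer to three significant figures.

Write h = H − f = f²/(N·c). The thin-lens limits are Dn = s·h/(h + (s−f)) and Df = s·h/(h − (s−f)), so DoF = Df − Dn = 2·s·(s−f)·h / (h² − (s−f)²).
That is a quadratic in h: DoF·h² − 2·s·(s−f)·h − DoF·(s−f)² = 0 ⇒ h = (s−f)·(s + √(s² + DoF²)) / DoF = 355 × (370 + √(370² + 36.9²)) / 36.9 = 355 × (370 + 371.835) / 36.9 ≈ 7136.9 mm.
Then N = f²/(c·h) = 15² / (0.007 × 7136.9) = 225 / 49.958 ≈ 4.50.

f/4.50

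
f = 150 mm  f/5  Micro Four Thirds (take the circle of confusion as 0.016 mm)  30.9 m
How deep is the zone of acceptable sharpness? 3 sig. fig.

6.84 m

Hyperfocal distance H = f²/(N·c) + f = 150²/(5 × 0.016) + 150 = 22500/0.08 + 150 ≈ 281400.0 mm ≈ 281.4 m.
Near limit Dn = s·(H − f)/(H + s − 2f) = 30900 × (281400.0 − 150) / (281400.0 + 30900 − 2 × 150) = 30900 × 281250.0 / 312000.0 ≈ 27854.6 mm.
Far limit Df = s·(H − f)/(H − s) = 30900 × (281400.0 − 150) / (281400.0 − 30900) = 30900 × 281250.0 / 250500.0 ≈ 34693.1 mm.
Depth of field = Df − Dn = 34693.1 − 27854.6 ≈ 6838.5 mm ≈ 6.84 m.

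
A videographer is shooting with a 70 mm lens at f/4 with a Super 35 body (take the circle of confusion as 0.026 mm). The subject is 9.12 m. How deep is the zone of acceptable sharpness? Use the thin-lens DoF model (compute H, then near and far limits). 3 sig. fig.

Hyperfocal distance H = f²/(N·c) + f = 70²/(4 × 0.026) + 70 = 4900/0.104 + 70 ≈ 47185.4 mm ≈ 47.19 m.
Near limit Dn = s·(H − f)/(H + s − 2f) = 9120 × (47185.4 − 70) / (47185.4 + 9120 − 2 × 70) = 9120 × 47115.4 / 56165.4 ≈ 7650.5 mm.
Far limit Df = s·(H − f)/(H − s) = 9120 × (47185.4 − 70) / (47185.4 − 9120) = 9120 × 47115.4 / 38065.4 ≈ 11288.3 mm.
Depth of field = Df − Dn = 11288.3 − 7650.5 ≈ 3637.8 mm ≈ 3.64 m.

3.64 m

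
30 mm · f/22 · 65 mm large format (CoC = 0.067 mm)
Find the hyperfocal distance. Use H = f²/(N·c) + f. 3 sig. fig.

0.641 m

Hyperfocal distance H = f²/(N·c) + f = 30²/(22 × 0.067) + 30 = 900/1.474 + 30 ≈ 640.6 mm ≈ 0.641 m.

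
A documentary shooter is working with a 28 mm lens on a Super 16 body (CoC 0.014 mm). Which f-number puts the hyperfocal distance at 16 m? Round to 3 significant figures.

Rearrange H = f²/(N·c) + f for N: N = f² / ((H − f)·c).
N = 28² / ((16000 − 28) × 0.014) = 784 / 223.6 ≈ 3.51.

f/3.51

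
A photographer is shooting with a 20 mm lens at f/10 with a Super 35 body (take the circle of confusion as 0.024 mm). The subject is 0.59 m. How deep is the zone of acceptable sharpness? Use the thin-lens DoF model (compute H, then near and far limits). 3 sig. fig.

Hyperfocal distance H = f²/(N·c) + f = 20²/(10 × 0.024) + 20 = 400/0.24 + 20 ≈ 1686.7 mm ≈ 1.687 m.
Near limit Dn = s·(H − f)/(H + s − 2f) = 590 × (1686.7 − 20) / (1686.7 + 590 − 2 × 20) = 590 × 1666.7 / 2236.7 ≈ 439.64 mm.
Far limit Df = s·(H − f)/(H − s) = 590 × (1686.7 − 20) / (1686.7 − 590) = 590 × 1666.7 / 1096.7 ≈ 896.66 mm.
Depth of field = Df − Dn = 896.66 − 439.64 ≈ 457.02 mm.

457 mm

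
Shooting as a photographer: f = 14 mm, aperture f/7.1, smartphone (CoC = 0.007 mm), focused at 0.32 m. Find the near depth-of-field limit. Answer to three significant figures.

297 mm

Hyperfocal distance H = f²/(N·c) + f = 14²/(7.1 × 0.007) + 14 = 196/0.0497 + 14 ≈ 3957.7 mm ≈ 3.958 m.
Near limit Dn = s·(H − f)/(H + s − 2f) = 320 × (3957.7 − 14) / (3957.7 + 320 − 2 × 14) = 320 × 3943.7 / 4249.7 ≈ 296.96 mm.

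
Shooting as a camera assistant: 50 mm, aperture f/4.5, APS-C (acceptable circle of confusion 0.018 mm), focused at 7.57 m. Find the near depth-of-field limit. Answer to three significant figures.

Hyperfocal distance H = f²/(N·c) + f = 50²/(4.5 × 0.018) + 50 = 2500/0.081 + 50 ≈ 30914.2 mm ≈ 30.91 m.
Near limit Dn = s·(H − f)/(H + s − 2f) = 7570 × (30914.2 − 50) / (30914.2 + 7570 − 2 × 50) = 7570 × 30864.2 / 38384.2 ≈ 6086.9 mm ≈ 6.09 m.

6.09 m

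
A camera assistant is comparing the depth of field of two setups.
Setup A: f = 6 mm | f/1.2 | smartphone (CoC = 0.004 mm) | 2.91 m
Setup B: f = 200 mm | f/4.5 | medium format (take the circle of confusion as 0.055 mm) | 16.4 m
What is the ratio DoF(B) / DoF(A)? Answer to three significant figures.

1.25

Setup A: H = 6²/(1.2×0.004) + 6 ≈ 7506.0 mm; DoF = Df − Dn = 4748.7 − 2097.8 ≈ 2650.9 mm.
Setup B: H = 200²/(4.5×0.055) + 200 ≈ 161816.2 mm; DoF = Df − Dn = 18227.0 − 14905.9 ≈ 3321.1 mm.
Ratio = 3321.1 / 2650.9 ≈ 1.25.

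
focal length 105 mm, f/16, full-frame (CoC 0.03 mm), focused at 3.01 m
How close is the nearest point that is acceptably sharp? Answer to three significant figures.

2.67 m

Hyperfocal distance H = f²/(N·c) + f = 105²/(16 × 0.03) + 105 = 11025/0.48 + 105 ≈ 23073.8 mm ≈ 23.07 m.
Near limit Dn = s·(H − f)/(H + s − 2f) = 3010 × (23073.8 − 105) / (23073.8 + 3010 − 2 × 105) = 3010 × 22968.8 / 25873.8 ≈ 2672.0 mm ≈ 2.67 m.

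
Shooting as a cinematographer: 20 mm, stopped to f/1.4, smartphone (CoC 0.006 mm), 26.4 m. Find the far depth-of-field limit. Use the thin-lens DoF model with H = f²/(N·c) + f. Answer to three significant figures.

59.2 m

Hyperfocal distance H = f²/(N·c) + f = 20²/(1.4 × 0.006) + 20 = 400/0.0084 + 20 ≈ 47639.0 mm ≈ 47.64 m.
Far limit Df = s·(H − f)/(H − s) = 26400 × (47639.0 − 20) / (47639.0 − 26400) = 26400 × 47619.0 / 21239.0 ≈ 59190 mm ≈ 59.2 m.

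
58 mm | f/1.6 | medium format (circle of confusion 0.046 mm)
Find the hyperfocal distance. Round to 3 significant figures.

45.8 m

Hyperfocal distance H = f²/(N·c) + f = 58²/(1.6 × 0.046) + 58 = 3364/0.0736 + 58 ≈ 45764.5 mm ≈ 45.8 m.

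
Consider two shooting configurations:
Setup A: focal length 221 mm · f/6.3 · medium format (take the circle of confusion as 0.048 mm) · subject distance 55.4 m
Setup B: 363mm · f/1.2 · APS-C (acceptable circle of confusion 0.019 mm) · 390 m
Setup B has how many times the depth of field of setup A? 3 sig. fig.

Setup A: H = 221²/(6.3×0.048) + 221 ≈ 161732.2 mm; DoF = Df − Dn = 84149 − 41293 ≈ 42856 mm.
Setup B: H = 363²/(1.2×0.019) + 363 ≈ 5779705.1 mm; DoF = Df − Dn = 418194 − 365367 ≈ 52827 mm.
Ratio = 52827 / 42856 ≈ 1.23.

1.23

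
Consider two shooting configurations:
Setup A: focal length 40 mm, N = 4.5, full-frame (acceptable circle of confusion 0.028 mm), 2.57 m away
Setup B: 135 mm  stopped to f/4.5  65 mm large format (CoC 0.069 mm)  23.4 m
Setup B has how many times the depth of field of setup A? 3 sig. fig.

Setup A: H = 40²/(4.5×0.028) + 40 ≈ 12738.4 mm; DoF = Df − Dn = 3209.4 − 2143.0 ≈ 1066.4 mm.
Setup B: H = 135²/(4.5×0.069) + 135 ≈ 58830.7 mm; DoF = Df − Dn = 38765 − 16758 ≈ 22007 mm.
Ratio = 22007 / 1066.4 ≈ 20.6.

20.6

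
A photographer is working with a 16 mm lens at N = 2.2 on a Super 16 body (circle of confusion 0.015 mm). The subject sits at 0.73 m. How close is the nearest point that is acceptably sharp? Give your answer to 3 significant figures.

0.668 m

Hyperfocal distance H = f²/(N·c) + f = 16²/(2.2 × 0.015) + 16 = 256/0.033 + 16 ≈ 7773.6 mm ≈ 7.774 m.
Near limit Dn = s·(H − f)/(H + s − 2f) = 730 × (7773.6 − 16) / (7773.6 + 730 − 2 × 16) = 730 × 7757.6 / 8471.6 ≈ 668.47 mm ≈ 0.668 m.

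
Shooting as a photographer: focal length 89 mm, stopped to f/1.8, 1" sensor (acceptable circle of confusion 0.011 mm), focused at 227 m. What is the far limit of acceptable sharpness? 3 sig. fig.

Hyperfocal distance H = f²/(N·c) + f = 89²/(1.8 × 0.011) + 89 = 7921/0.0198 + 89 ≈ 400139.5 mm ≈ 400.1 m.
Far limit Df = s·(H − f)/(H − s) = 227000 × (400139.5 − 89) / (400139.5 − 227000) = 227000 × 400050.5 / 173139.5 ≈ 524499 mm ≈ 524 m.

524 m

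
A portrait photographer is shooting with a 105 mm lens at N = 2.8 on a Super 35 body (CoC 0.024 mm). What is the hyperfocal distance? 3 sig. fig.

Hyperfocal distance H = f²/(N·c) + f = 105²/(2.8 × 0.024) + 105 = 11025/0.0672 + 105 ≈ 164167.5 mm ≈ 164 m.

164 m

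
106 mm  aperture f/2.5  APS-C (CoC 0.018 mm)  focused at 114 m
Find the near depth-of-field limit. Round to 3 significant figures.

78.3 m

Hyperfocal distance H = f²/(N·c) + f = 106²/(2.5 × 0.018) + 106 = 11236/0.045 + 106 ≈ 249794.9 mm ≈ 249.8 m.
Near limit Dn = s·(H − f)/(H + s − 2f) = 114000 × (249794.9 − 106) / (249794.9 + 114000 − 2 × 106) = 114000 × 249688.9 / 363582.9 ≈ 78289 mm ≈ 78.3 m.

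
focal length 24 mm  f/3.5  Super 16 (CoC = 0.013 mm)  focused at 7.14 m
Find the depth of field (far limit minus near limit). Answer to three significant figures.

Hyperfocal distance H = f²/(N·c) + f = 24²/(3.5 × 0.013) + 24 = 576/0.0455 + 24 ≈ 12683.3 mm ≈ 12.68 m.
Near limit Dn = s·(H − f)/(H + s − 2f) = 7140 × (12683.3 − 24) / (12683.3 + 7140 − 2 × 24) = 7140 × 12659.3 / 19775.3 ≈ 4571 mm.
Far limit Df = s·(H − f)/(H − s) = 7140 × (12683.3 − 24) / (12683.3 − 7140) = 7140 × 12659.3 / 5543.3 ≈ 16306 mm.
Depth of field = Df − Dn = 16306 − 4571 ≈ 11735 mm ≈ 11.7 m.

11.7 m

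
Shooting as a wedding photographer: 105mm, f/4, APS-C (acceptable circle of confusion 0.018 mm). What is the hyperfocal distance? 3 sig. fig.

Hyperfocal distance H = f²/(N·c) + f = 105²/(4 × 0.018) + 105 = 11025/0.072 + 105 ≈ 153230.0 mm ≈ 153 m.

153 m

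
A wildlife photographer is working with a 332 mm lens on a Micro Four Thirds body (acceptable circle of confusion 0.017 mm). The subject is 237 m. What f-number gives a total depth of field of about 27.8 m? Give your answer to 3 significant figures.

f/1.60

Write h = H − f = f²/(N·c). The thin-lens limits are Dn = s·h/(h + (s−f)) and Df = s·h/(h − (s−f)), so DoF = Df − Dn = 2·s·(s−f)·h / (h² − (s−f)²).
That is a quadratic in h: DoF·h² − 2·s·(s−f)·h − DoF·(s−f)² = 0 ⇒ h = (s−f)·(s + √(s² + DoF²)) / DoF = 236668 × (237000 + √(237000² + 27800²)) / 27800 = 236668 × (237000 + 238625) / 27800 ≈ 4049108 mm.
Then N = f²/(c·h) = 332² / (0.017 × 4049108) = 110224 / 68835 ≈ 1.60.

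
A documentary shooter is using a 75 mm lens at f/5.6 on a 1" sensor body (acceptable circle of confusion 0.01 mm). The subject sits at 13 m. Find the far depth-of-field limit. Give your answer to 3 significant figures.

14.9 m

Hyperfocal distance H = f²/(N·c) + f = 75²/(5.6 × 0.01) + 75 = 5625/0.056 + 75 ≈ 100521.4 mm ≈ 100.5 m.
Far limit Df = s·(H − f)/(H − s) = 13000 × (100521.4 − 75) / (100521.4 − 13000) = 13000 × 100446.4 / 87521.4 ≈ 14920 mm ≈ 14.9 m.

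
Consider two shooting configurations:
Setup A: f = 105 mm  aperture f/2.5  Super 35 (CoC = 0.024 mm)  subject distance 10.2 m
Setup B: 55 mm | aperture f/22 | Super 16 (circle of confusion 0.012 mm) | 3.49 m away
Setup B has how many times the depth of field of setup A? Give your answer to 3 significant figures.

2.05

Setup A: H = 105²/(2.5×0.024) + 105 ≈ 183855.0 mm; DoF = Df − Dn = 10793.0 − 9668.8 ≈ 1124.2 mm.
Setup B: H = 55²/(22×0.012) + 55 ≈ 11513.3 mm; DoF = Df − Dn = 4984.2 − 2685.1 ≈ 2299.1 mm.
Ratio = 2299.1 / 1124.2 ≈ 2.05.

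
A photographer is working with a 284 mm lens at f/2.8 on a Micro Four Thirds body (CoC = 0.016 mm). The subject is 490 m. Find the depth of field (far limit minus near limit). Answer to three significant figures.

Hyperfocal distance H = f²/(N·c) + f = 284²/(2.8 × 0.016) + 284 = 80656/0.0448 + 284 ≈ 1800641.1 mm ≈ 1801 m.
Near limit Dn = s·(H − f)/(H + s − 2f) = 490000 × (1800641.1 − 284) / (1800641.1 + 490000 − 2 × 284) = 490000 × 1800357.1 / 2290073.1 ≈ 385217 mm.
Far limit Df = s·(H − f)/(H − s) = 490000 × (1800641.1 − 284) / (1800641.1 − 490000) = 490000 × 1800357.1 / 1310641.1 ≈ 673087 mm.
Depth of field = Df − Dn = 673087 − 385217 ≈ 287870 mm ≈ 288 m.

288 m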